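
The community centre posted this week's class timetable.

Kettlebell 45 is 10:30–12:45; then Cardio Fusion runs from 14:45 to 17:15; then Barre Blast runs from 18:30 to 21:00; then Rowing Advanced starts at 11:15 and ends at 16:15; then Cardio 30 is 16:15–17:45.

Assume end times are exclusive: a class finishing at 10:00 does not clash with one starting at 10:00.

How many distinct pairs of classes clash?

3

Sorted by start: Kettlebell 45, Rowing Advanced, Cardio Fusion, Cardio 30, Barre Blast.
Rowing Advanced starts before Kettlebell 45 ends → Kettlebell 45 and Rowing Advanced overlap.
Cardio Fusion starts after Kettlebell 45 ends; Kettlebell 45 is clear from here.
Cardio Fusion starts before Rowing Advanced ends → Rowing Advanced and Cardio Fusion overlap.
Cardio 30 starts exactly when Rowing Advanced ends (back-to-back, no overlap); Rowing Advanced is clear from here.
Cardio 30 starts before Cardio Fusion ends → Cardio Fusion and Cardio 30 overlap.
Barre Blast starts after Cardio Fusion ends.
Barre Blast starts after Cardio 30 ends.
Overlapping pairs: Cardio 30 & Cardio Fusion, Cardio Fusion & Rowing Advanced, Kettlebell 45 & Rowing Advanced — 3 in total.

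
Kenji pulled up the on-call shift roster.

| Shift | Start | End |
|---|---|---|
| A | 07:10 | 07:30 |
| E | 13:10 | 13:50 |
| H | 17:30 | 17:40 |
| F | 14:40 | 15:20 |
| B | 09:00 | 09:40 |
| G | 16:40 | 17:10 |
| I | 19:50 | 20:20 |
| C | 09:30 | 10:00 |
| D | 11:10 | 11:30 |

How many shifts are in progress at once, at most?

2

Sweep the timeline, counting +1 at each start and −1 at each end (ends before starts at a tie):
07:10 start A → 1
07:30 end A → 0
09:00 start B → 1
09:30 start C → 2
09:40 end B → 1
10:00 end C → 0
11:10 start D → 1
11:30 end D → 0
13:10 start E → 1
13:50 end E → 0
14:40 start F → 1
15:20 end F → 0
16:40 start G → 1
17:10 end G → 0
17:30 start H → 1
17:40 end H → 0
19:50 start I → 1
20:20 end I → 0
Peak is 2, at 09:30 (B, C).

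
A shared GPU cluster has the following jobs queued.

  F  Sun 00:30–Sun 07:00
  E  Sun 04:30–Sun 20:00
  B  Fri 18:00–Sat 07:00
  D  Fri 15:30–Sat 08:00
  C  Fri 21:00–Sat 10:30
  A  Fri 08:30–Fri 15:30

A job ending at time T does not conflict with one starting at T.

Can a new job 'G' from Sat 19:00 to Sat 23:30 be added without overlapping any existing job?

A: ends Fri 15:30 at or before G starts Sat 19:00 → clear.
D: ends Sat 08:00 at or before G starts Sat 19:00 → clear.
B: ends Sat 07:00 at or before G starts Sat 19:00 → clear.
C: ends Sat 10:30 at or before G starts Sat 19:00 → clear.
F: starts Sun 00:30 at or after G ends Sat 23:30 → clear.
E: starts Sun 04:30 at or after G ends Sat 23:30 → clear.

Yes — the slot is free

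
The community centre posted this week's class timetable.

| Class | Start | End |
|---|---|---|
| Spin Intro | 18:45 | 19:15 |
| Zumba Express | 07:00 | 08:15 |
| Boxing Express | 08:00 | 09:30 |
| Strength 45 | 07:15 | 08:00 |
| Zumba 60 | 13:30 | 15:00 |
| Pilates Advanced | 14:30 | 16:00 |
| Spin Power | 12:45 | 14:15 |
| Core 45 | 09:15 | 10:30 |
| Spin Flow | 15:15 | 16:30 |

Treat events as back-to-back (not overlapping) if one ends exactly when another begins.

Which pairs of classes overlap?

Sorted by start: Zumba Express, Strength 45, Boxing Express, Core 45, Spin Power, Zumba 60, Pilates Advanced, Spin Flow, Spin Intro.
Strength 45 starts before Zumba Express ends → Zumba Express and Strength 45 overlap.
Boxing Express starts before Zumba Express ends → Zumba Express and Boxing Express overlap.
Core 45 starts after Zumba Express ends, so nothing later overlaps Zumba Express either.
Boxing Express starts exactly when Strength 45 ends (back-to-back, no overlap), so nothing later overlaps Strength 45 either.
Core 45 starts before Boxing Express ends → Boxing Express and Core 45 overlap.
Spin Power starts after Boxing Express ends, so nothing later overlaps Boxing Express either.
Spin Power starts after Core 45 ends, so nothing later overlaps Core 45 either.
Zumba 60 starts before Spin Power ends → Spin Power and Zumba 60 overlap.
Pilates Advanced starts after Spin Power ends, so nothing later overlaps Spin Power either.
Pilates Advanced starts before Zumba 60 ends → Zumba 60 and Pilates Advanced overlap.
Spin Flow starts after Zumba 60 ends, so nothing later overlaps Zumba 60 either.
Spin Flow starts before Pilates Advanced ends → Pilates Advanced and Spin Flow overlap.
Spin Intro starts after Pilates Advanced ends.
Spin Intro starts after Spin Flow ends.

Boxing Express & Core 45, Boxing Express & Zumba Express, Pilates Advanced & Spin Flow, Pilates Advanced & Zumba 60, Spin Power & Zumba 60, Strength 45 & Zumba Express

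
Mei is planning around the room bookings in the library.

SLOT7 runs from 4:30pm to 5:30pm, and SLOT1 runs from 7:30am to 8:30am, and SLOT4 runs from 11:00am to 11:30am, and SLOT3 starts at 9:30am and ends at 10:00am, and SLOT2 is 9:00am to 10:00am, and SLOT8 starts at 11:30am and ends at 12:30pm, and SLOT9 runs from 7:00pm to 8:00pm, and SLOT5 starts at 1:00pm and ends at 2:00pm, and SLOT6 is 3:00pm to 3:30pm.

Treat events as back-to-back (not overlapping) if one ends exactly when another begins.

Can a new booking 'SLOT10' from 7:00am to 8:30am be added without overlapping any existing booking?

No — it overlaps SLOT1

SLOT1: starts 7:30am before SLOT10 ends 8:30am, and ends 8:30am after SLOT10 starts 7:00am → overlap.
SLOT2: starts 9:00am at or after SLOT10 ends 8:30am → clear.
SLOT3: starts 9:30am at or after SLOT10 ends 8:30am → clear.
SLOT4: starts 11:00am at or after SLOT10 ends 8:30am → clear.
SLOT8: starts 11:30am at or after SLOT10 ends 8:30am → clear.
SLOT5: starts 1:00pm at or after SLOT10 ends 8:30am → clear.
SLOT6: starts 3:00pm at or after SLOT10 ends 8:30am → clear.
SLOT7: starts 4:30pm at or after SLOT10 ends 8:30am → clear.
SLOT9: starts 7:00pm at or after SLOT10 ends 8:30am → clear.
SLOT10 overlaps SLOT1.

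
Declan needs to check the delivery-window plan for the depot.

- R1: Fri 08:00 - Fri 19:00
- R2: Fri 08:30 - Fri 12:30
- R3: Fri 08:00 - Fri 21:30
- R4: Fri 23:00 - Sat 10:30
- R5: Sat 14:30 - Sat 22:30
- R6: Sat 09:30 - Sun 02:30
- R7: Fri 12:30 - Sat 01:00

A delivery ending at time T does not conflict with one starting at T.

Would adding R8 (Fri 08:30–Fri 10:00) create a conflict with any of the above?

Yes — it overlaps R1, R2, R3

R1: starts Fri 08:00 before R8 ends Fri 10:00, and ends Fri 19:00 after R8 starts Fri 08:30 → overlap.
R3: starts Fri 08:00 before R8 ends Fri 10:00, and ends Fri 21:30 after R8 starts Fri 08:30 → overlap.
R2: starts Fri 08:30 before R8 ends Fri 10:00, and ends Fri 12:30 after R8 starts Fri 08:30 → overlap.
R7: starts Fri 12:30 at or after R8 ends Fri 10:00 → clear.
R4: starts Fri 23:00 at or after R8 ends Fri 10:00 → clear.
R6: starts Sat 09:30 at or after R8 ends Fri 10:00 → clear.
R5: starts Sat 14:30 at or after R8 ends Fri 10:00 → clear.
R8 overlaps R1, R2, R3.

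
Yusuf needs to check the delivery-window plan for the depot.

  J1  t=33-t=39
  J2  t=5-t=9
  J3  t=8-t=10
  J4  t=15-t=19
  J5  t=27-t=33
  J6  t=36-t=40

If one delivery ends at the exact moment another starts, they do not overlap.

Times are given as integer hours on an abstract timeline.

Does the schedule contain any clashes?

Two intervals overlap when each starts before the other ends.
Sorted by start: J2, J3, J4, J5, J1, J6.
J3 starts before J2 ends → J2 and J3 overlap.
That's a conflict, so the schedule is not conflict-free.

Yes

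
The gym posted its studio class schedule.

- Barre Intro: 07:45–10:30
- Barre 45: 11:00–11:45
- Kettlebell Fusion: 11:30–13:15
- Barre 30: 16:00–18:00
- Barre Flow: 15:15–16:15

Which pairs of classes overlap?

Barre 30 & Barre Flow, Barre 45 & Kettlebell Fusion

Sorted by start: Barre Intro, Barre 45, Kettlebell Fusion, Barre Flow, Barre 30.
Barre 45 starts after Barre Intro ends; Barre Intro is clear from here.
Kettlebell Fusion starts before Barre 45 ends → Barre 45 and Kettlebell Fusion overlap.
Barre Flow starts after Barre 45 ends; Barre 45 is clear from here.
Barre Flow starts after Kettlebell Fusion ends; Kettlebell Fusion is clear from here.
Barre 30 starts before Barre Flow ends → Barre Flow and Barre 30 overlap.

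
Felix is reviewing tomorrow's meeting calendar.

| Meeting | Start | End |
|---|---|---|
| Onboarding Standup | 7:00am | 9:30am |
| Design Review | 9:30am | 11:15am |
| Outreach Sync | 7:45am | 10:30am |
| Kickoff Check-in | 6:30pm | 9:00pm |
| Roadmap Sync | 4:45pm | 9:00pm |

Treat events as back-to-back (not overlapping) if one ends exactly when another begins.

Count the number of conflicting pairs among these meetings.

Two intervals overlap when each starts before the other ends.
Sorted by start: Onboarding Standup, Outreach Sync, Design Review, Roadmap Sync, Kickoff Check-in.
Outreach Sync starts before Onboarding Standup ends → Onboarding Standup and Outreach Sync overlap.
Design Review starts exactly when Onboarding Standup ends (back-to-back, no overlap), so nothing later overlaps Onboarding Standup either.
Design Review starts before Outreach Sync ends → Outreach Sync and Design Review overlap.
Roadmap Sync starts after Outreach Sync ends, so nothing later overlaps Outreach Sync either.
Roadmap Sync starts after Design Review ends, so nothing later overlaps Design Review either.
Kickoff Check-in starts before Roadmap Sync ends → Roadmap Sync and Kickoff Check-in overlap.
Overlapping pairs: Design Review & Outreach Sync, Kickoff Check-in & Roadmap Sync, Onboarding Standup & Outreach Sync — 3 in total.

3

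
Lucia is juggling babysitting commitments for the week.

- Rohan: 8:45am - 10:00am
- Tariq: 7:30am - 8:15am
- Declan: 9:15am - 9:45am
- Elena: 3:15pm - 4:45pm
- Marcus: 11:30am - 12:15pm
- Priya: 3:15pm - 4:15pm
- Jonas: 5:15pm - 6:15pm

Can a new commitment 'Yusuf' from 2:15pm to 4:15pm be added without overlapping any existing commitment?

No — it overlaps Elena, Priya

Tariq: ends 8:15am at or before Yusuf starts 2:15pm → clear.
Rohan: ends 10:00am at or before Yusuf starts 2:15pm → clear.
Declan: ends 9:45am at or before Yusuf starts 2:15pm → clear.
Marcus: ends 12:15pm at or before Yusuf starts 2:15pm → clear.
Priya: starts 3:15pm before Yusuf ends 4:15pm, and ends 4:15pm after Yusuf starts 2:15pm → overlap.
Elena: starts 3:15pm before Yusuf ends 4:15pm, and ends 4:45pm after Yusuf starts 2:15pm → overlap.
Jonas: starts 5:15pm at or after Yusuf ends 4:15pm → clear.
Yusuf overlaps Priya, Elena.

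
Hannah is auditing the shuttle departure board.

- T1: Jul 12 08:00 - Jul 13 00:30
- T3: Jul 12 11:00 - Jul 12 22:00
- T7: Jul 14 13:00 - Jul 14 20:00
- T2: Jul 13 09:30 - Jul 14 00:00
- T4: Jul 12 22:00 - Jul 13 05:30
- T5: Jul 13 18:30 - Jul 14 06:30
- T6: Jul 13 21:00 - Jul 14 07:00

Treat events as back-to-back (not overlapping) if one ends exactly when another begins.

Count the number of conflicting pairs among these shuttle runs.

5

Sorted by start: T1, T3, T4, T2, T5, T6, T7.
T3 starts before T1 ends → T1 and T3 overlap.
T4 starts before T1 ends → T1 and T4 overlap.
T2 starts after T1 ends; T1 is clear from here.
T4 starts exactly when T3 ends (back-to-back, no overlap); T3 is clear from here.
T2 starts after T4 ends; T4 is clear from here.
T5 starts before T2 ends → T2 and T5 overlap.
T6 starts before T2 ends → T2 and T6 overlap.
T7 starts after T2 ends.
T6 starts before T5 ends → T5 and T6 overlap.
T7 starts after T5 ends.
T7 starts after T6 ends.
Overlapping pairs: T1 & T3, T1 & T4, T2 & T5, T2 & T6, T5 & T6 — 5 in total.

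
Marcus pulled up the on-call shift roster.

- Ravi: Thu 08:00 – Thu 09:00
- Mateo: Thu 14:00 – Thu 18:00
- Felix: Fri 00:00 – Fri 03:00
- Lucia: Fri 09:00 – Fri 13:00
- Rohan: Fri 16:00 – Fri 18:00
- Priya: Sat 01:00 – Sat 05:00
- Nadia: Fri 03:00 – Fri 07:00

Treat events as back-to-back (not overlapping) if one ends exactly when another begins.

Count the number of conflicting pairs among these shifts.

Sorted by start: Ravi, Mateo, Felix, Nadia, Lucia, Rohan, Priya.
Mateo starts after Ravi ends; Ravi is clear from here.
Felix starts after Mateo ends; Mateo is clear from here.
Nadia starts exactly when Felix ends (back-to-back, no overlap); Felix is clear from here.
Lucia starts after Nadia ends; Nadia is clear from here.
Rohan starts after Lucia ends; Lucia is clear from here.
Priya starts after Rohan ends.
No pair overlaps.

0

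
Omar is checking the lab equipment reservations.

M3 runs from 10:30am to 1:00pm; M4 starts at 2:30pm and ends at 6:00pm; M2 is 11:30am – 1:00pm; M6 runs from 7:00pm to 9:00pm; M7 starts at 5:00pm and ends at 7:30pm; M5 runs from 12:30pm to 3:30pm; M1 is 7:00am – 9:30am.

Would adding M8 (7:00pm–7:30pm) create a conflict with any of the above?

M1: ends 9:30am at or before M8 starts 7:00pm → clear.
M3: ends 1:00pm at or before M8 starts 7:00pm → clear.
M2: ends 1:00pm at or before M8 starts 7:00pm → clear.
M5: ends 3:30pm at or before M8 starts 7:00pm → clear.
M4: ends 6:00pm at or before M8 starts 7:00pm → clear.
M7: starts 5:00pm before M8 ends 7:30pm, and ends 7:30pm after M8 starts 7:00pm → overlap.
M6: starts 7:00pm before M8 ends 7:30pm, and ends 9:00pm after M8 starts 7:00pm → overlap.
M8 overlaps M6, M7.

Yes — it overlaps M6, M7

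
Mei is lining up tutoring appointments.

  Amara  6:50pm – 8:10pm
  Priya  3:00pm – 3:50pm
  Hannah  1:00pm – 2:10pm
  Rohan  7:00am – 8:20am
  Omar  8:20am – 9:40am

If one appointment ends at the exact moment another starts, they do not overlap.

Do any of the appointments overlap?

No

Sorted by start: Rohan, Omar, Hannah, Priya, Amara.
Omar starts exactly when Rohan ends (back-to-back, no overlap); Rohan is clear from here.
Hannah starts after Omar ends; Omar is clear from here.
Priya starts after Hannah ends; Hannah is clear from here.
Amara starts after Priya ends.
Every pair is clear; the schedule has no overlaps.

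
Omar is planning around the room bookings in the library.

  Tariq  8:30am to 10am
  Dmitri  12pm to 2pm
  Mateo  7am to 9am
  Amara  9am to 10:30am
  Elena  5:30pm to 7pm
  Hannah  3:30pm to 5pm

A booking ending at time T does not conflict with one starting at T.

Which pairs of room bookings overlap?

Sorted by start: Mateo, Tariq, Amara, Dmitri, Hannah, Elena.
Tariq starts before Mateo ends → Mateo and Tariq overlap.
Amara starts exactly when Mateo ends (back-to-back, no overlap), so Mateo has no further overlaps.
Amara starts before Tariq ends → Tariq and Amara overlap.
Dmitri starts after Tariq ends, so Tariq has no further overlaps.
Dmitri starts after Amara ends, so Amara has no further overlaps.
Hannah starts after Dmitri ends, so Dmitri has no further overlaps.
Elena starts after Hannah ends.

Amara & Tariq, Mateo & Tariq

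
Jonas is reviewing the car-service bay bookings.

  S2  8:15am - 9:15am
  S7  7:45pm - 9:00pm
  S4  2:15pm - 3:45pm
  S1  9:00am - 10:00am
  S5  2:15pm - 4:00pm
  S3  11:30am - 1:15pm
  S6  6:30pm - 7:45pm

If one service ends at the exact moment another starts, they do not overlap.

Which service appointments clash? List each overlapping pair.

Sorted by start: S2, S1, S3, S4, S5, S6, S7.
S1 starts before S2 ends → S2 and S1 overlap.
S3 starts after S2 ends, so S2 has no further overlaps.
S3 starts after S1 ends, so S1 has no further overlaps.
S4 starts after S3 ends, so S3 has no further overlaps.
S5 starts before S4 ends → S4 and S5 overlap.
S6 starts after S4 ends, so S4 has no further overlaps.
S6 starts after S5 ends, so S5 has no further overlaps.
S7 starts exactly when S6 ends (back-to-back, no overlap).

S1 & S2, S4 & S5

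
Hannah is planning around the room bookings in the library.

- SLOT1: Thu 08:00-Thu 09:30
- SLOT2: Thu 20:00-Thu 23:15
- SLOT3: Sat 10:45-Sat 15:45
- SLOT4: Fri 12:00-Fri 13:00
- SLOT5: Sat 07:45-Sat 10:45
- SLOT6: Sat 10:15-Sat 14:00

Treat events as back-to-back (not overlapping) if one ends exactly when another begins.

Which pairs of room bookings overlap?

SLOT3 & SLOT6, SLOT5 & SLOT6

Sorted by start: SLOT1, SLOT2, SLOT4, SLOT5, SLOT6, SLOT3.
SLOT2 starts after SLOT1 ends, so SLOT1 has no further overlaps.
SLOT4 starts after SLOT2 ends, so SLOT2 has no further overlaps.
SLOT5 starts after SLOT4 ends, so SLOT4 has no further overlaps.
SLOT6 starts before SLOT5 ends → SLOT5 and SLOT6 overlap.
SLOT3 starts exactly when SLOT5 ends (back-to-back, no overlap).
SLOT3 starts before SLOT6 ends → SLOT6 and SLOT3 overlap.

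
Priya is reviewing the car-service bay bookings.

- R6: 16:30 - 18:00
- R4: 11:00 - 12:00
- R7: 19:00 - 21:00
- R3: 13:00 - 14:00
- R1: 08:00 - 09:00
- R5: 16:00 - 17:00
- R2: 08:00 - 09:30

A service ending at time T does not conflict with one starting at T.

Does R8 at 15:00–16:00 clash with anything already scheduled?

R1: ends 09:00 at or before R8 starts 15:00 → clear.
R2: ends 09:30 at or before R8 starts 15:00 → clear.
R4: ends 12:00 at or before R8 starts 15:00 → clear.
R3: ends 14:00 at or before R8 starts 15:00 → clear.
R5: starts 16:00 at or after R8 ends 16:00 → clear.
R6: starts 16:30 at or after R8 ends 16:00 → clear.
R7: starts 19:00 at or after R8 ends 16:00 → clear.

No — it doesn't clash with anything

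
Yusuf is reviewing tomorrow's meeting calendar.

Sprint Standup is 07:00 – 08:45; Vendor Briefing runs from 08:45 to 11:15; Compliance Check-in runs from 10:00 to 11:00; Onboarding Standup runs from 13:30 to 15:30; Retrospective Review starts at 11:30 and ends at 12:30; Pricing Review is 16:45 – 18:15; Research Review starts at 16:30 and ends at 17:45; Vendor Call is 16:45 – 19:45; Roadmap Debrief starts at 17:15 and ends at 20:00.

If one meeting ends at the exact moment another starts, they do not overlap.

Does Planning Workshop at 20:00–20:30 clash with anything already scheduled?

No — it doesn't clash with anything

Sprint Standup: ends 08:45 at or before Planning Workshop starts 20:00 → clear.
Vendor Briefing: ends 11:15 at or before Planning Workshop starts 20:00 → clear.
Compliance Check-in: ends 11:00 at or before Planning Workshop starts 20:00 → clear.
Retrospective Review: ends 12:30 at or before Planning Workshop starts 20:00 → clear.
Onboarding Standup: ends 15:30 at or before Planning Workshop starts 20:00 → clear.
Research Review: ends 17:45 at or before Planning Workshop starts 20:00 → clear.
Pricing Review: ends 18:15 at or before Planning Workshop starts 20:00 → clear.
Vendor Call: ends 19:45 at or before Planning Workshop starts 20:00 → clear.
Roadmap Debrief: ends 20:00 at or before Planning Workshop starts 20:00 → clear.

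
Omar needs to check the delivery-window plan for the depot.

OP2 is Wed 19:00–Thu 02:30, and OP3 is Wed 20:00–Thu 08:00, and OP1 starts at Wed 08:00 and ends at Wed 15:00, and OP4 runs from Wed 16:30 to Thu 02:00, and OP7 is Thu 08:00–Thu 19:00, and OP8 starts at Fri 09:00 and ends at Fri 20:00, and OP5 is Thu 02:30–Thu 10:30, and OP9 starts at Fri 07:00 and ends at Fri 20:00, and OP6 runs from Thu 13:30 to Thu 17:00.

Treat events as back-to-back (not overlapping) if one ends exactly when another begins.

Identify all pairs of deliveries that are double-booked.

Sorted by start: OP1, OP4, OP2, OP3, OP5, OP7, OP6, OP9, OP8.
OP4 starts after OP1 ends; OP1 is clear from here.
OP2 starts before OP4 ends → OP4 and OP2 overlap.
OP3 starts before OP4 ends → OP4 and OP3 overlap.
OP5 starts after OP4 ends; OP4 is clear from here.
OP3 starts before OP2 ends → OP2 and OP3 overlap.
OP5 starts exactly when OP2 ends (back-to-back, no overlap); OP2 is clear from here.
OP5 starts before OP3 ends → OP3 and OP5 overlap.
OP7 starts exactly when OP3 ends (back-to-back, no overlap); OP3 is clear from here.
OP7 starts before OP5 ends → OP5 and OP7 overlap.
OP6 starts after OP5 ends; OP5 is clear from here.
OP6 starts before OP7 ends → OP7 and OP6 overlap.
OP9 starts after OP7 ends; OP7 is clear from here.
OP9 starts after OP6 ends; OP6 is clear from here.
OP8 starts before OP9 ends → OP9 and OP8 overlap.

OP2 & OP3, OP2 & OP4, OP3 & OP4, OP3 & OP5, OP5 & OP7, OP6 & OP7, OP8 & OP9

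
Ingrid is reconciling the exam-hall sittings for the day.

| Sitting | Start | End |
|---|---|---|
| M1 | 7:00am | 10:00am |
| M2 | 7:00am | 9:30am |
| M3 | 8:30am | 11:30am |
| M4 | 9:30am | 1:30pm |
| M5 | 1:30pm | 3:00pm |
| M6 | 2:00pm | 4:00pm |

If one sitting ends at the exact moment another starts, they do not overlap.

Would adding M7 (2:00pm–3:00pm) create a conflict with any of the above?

Yes — it overlaps M5, M6

M1: ends 10:00am at or before M7 starts 2:00pm → clear.
M2: ends 9:30am at or before M7 starts 2:00pm → clear.
M3: ends 11:30am at or before M7 starts 2:00pm → clear.
M4: ends 1:30pm at or before M7 starts 2:00pm → clear.
M5: starts 1:30pm before M7 ends 3:00pm, and ends 3:00pm after M7 starts 2:00pm → overlap.
M6: starts 2:00pm before M7 ends 3:00pm, and ends 4:00pm after M7 starts 2:00pm → overlap.
M7 overlaps M5, M6.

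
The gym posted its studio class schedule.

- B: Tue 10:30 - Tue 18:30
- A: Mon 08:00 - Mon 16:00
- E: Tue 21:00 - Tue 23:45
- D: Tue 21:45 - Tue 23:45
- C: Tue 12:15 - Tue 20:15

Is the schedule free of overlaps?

No

Sorted by start: A, B, C, E, D.
B starts after A ends, so nothing later overlaps A either.
C starts before B ends → B and C overlap.
That's a conflict, so the schedule is not conflict-free.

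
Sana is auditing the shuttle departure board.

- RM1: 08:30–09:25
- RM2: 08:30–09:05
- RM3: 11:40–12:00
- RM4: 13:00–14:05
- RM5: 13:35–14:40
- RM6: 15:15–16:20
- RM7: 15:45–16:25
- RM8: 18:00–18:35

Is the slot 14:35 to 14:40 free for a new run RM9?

No — it overlaps RM5

RM1: ends 09:25 at or before RM9 starts 14:35 → clear.
RM2: ends 09:05 at or before RM9 starts 14:35 → clear.
RM3: ends 12:00 at or before RM9 starts 14:35 → clear.
RM4: ends 14:05 at or before RM9 starts 14:35 → clear.
RM5: starts 13:35 before RM9 ends 14:40, and ends 14:40 after RM9 starts 14:35 → overlap.
RM6: starts 15:15 at or after RM9 ends 14:40 → clear.
RM7: starts 15:45 at or after RM9 ends 14:40 → clear.
RM8: starts 18:00 at or after RM9 ends 14:40 → clear.
RM9 overlaps RM5.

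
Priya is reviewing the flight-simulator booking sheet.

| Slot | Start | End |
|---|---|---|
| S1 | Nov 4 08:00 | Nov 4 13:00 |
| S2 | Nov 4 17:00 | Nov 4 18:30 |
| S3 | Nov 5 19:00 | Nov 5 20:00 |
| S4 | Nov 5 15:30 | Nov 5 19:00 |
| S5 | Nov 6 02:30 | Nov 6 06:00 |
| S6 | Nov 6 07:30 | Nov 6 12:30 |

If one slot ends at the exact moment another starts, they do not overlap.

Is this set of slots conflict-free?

Sorted by start: S1, S2, S4, S3, S5, S6.
S2 starts after S1 ends, so S1 has no further overlaps.
S4 starts after S2 ends, so S2 has no further overlaps.
S3 starts exactly when S4 ends (back-to-back, no overlap), so S4 has no further overlaps.
S5 starts after S3 ends, so S3 has no further overlaps.
S6 starts after S5 ends.
Every pair is clear; the schedule has no overlaps.

Yes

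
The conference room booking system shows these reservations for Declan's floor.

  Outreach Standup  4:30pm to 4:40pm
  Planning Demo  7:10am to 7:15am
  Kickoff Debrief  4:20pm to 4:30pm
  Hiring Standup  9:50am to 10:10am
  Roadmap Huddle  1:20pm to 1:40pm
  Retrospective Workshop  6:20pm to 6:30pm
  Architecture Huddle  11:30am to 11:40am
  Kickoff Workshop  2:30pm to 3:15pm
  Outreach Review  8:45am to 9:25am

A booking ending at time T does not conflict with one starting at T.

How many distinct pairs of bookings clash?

0

Sorted by start: Planning Demo, Outreach Review, Hiring Standup, Architecture Huddle, Roadmap Huddle, Kickoff Workshop, Kickoff Debrief, Outreach Standup, Retrospective Workshop.
Outreach Review starts after Planning Demo ends — done with Planning Demo.
Hiring Standup starts after Outreach Review ends — done with Outreach Review.
Architecture Huddle starts after Hiring Standup ends — done with Hiring Standup.
Roadmap Huddle starts after Architecture Huddle ends — done with Architecture Huddle.
Kickoff Workshop starts after Roadmap Huddle ends — done with Roadmap Huddle.
Kickoff Debrief starts after Kickoff Workshop ends — done with Kickoff Workshop.
Outreach Standup starts exactly when Kickoff Debrief ends (back-to-back, no overlap) — done with Kickoff Debrief.
Retrospective Workshop starts after Outreach Standup ends.
No pair overlaps.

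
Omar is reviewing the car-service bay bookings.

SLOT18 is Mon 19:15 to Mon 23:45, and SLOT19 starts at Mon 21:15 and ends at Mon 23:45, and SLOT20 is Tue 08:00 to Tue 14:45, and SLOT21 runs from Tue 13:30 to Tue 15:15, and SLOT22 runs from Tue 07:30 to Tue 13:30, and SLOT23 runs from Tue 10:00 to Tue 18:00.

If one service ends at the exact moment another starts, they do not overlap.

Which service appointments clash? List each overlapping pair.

Sorted by start: SLOT18, SLOT19, SLOT22, SLOT20, SLOT23, SLOT21.
SLOT19 starts before SLOT18 ends → SLOT18 and SLOT19 overlap.
SLOT22 starts after SLOT18 ends, so SLOT18 has no further overlaps.
SLOT22 starts after SLOT19 ends, so SLOT19 has no further overlaps.
SLOT20 starts before SLOT22 ends → SLOT22 and SLOT20 overlap.
SLOT23 starts before SLOT22 ends → SLOT22 and SLOT23 overlap.
SLOT21 starts exactly when SLOT22 ends (back-to-back, no overlap).
SLOT23 starts before SLOT20 ends → SLOT20 and SLOT23 overlap.
SLOT21 starts before SLOT20 ends → SLOT20 and SLOT21 overlap.
SLOT21 starts before SLOT23 ends → SLOT23 and SLOT21 overlap.

SLOT18 & SLOT19, SLOT20 & SLOT21, SLOT20 & SLOT22, SLOT20 & SLOT23, SLOT21 & SLOT23, SLOT22 & SLOT23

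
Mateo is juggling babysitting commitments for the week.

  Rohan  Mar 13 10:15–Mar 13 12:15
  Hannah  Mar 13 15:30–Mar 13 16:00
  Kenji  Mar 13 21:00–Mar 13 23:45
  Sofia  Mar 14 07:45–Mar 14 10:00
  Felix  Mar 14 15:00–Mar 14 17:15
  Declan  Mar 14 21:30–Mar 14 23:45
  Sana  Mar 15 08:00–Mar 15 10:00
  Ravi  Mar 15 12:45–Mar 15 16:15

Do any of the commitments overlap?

Sorted by start: Rohan, Hannah, Kenji, Sofia, Felix, Declan, Sana, Ravi.
Hannah starts after Rohan ends, so Rohan has no further overlaps.
Kenji starts after Hannah ends, so Hannah has no further overlaps.
Sofia starts after Kenji ends, so Kenji has no further overlaps.
Felix starts after Sofia ends, so Sofia has no further overlaps.
Declan starts after Felix ends, so Felix has no further overlaps.
Sana starts after Declan ends, so Declan has no further overlaps.
Ravi starts after Sana ends.
Every pair is clear; the schedule has no overlaps.

No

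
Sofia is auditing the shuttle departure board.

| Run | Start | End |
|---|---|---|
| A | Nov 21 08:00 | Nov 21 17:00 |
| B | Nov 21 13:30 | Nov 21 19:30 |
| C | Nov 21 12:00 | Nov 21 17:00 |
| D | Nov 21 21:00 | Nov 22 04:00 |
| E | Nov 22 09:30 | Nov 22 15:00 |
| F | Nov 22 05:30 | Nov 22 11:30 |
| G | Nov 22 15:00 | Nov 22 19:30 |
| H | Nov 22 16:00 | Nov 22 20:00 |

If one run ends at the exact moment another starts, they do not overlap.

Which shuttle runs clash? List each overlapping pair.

Sorted by start: A, C, B, D, F, E, G, H.
C starts before A ends → A and C overlap.
B starts before A ends → A and B overlap.
D starts after A ends; A is clear from here.
B starts before C ends → C and B overlap.
D starts after C ends; C is clear from here.
D starts after B ends; B is clear from here.
F starts after D ends; D is clear from here.
E starts before F ends → F and E overlap.
G starts after F ends; F is clear from here.
G starts exactly when E ends (back-to-back, no overlap); E is clear from here.
H starts before G ends → G and H overlap.

A & B, A & C, B & C, E & F, G & H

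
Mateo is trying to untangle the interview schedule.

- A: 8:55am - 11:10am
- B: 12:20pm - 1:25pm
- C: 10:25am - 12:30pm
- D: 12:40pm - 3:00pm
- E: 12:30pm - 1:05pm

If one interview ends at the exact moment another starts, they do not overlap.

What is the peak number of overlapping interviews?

Sweep the timeline, counting +1 at each start and −1 at each end (ends before starts at a tie):
8:55am start A → 1
10:25am start C → 2
11:10am end A → 1
12:20pm start B → 2
12:30pm end C → 1
12:30pm start E → 2
12:40pm start D → 3
1:05pm end E → 2
1:25pm end B → 1
3:00pm end D → 0
Peak is 3, at 12:40pm (B, D, E).

3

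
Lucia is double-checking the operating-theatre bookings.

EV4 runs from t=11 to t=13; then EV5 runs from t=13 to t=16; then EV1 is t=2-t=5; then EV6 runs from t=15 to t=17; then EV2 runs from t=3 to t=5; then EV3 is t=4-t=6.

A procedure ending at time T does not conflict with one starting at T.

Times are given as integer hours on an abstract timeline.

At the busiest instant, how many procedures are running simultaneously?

3

Sort all start/end points and keep a running count:
t=2 start EV1 → 1
t=3 start EV2 → 2
t=4 start EV3 → 3
t=5 end EV1 → 2
t=5 end EV2 → 1
t=6 end EV3 → 0
t=11 start EV4 → 1
t=13 end EV4 → 0
t=13 start EV5 → 1
t=15 start EV6 → 2
t=16 end EV5 → 1
t=17 end EV6 → 0
Peak is 3, at t=4 (EV1, EV2, EV3).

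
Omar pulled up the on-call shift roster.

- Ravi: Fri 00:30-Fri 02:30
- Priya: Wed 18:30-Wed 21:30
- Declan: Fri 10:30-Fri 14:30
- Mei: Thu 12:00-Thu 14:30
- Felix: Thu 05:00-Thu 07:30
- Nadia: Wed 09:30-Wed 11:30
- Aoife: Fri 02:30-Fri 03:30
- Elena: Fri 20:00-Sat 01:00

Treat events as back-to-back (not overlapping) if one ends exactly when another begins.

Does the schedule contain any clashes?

No

Sorted by start: Nadia, Priya, Felix, Mei, Ravi, Aoife, Declan, Elena.
Priya starts after Nadia ends, so nothing later overlaps Nadia either.
Felix starts after Priya ends, so nothing later overlaps Priya either.
Mei starts after Felix ends, so nothing later overlaps Felix either.
Ravi starts after Mei ends, so nothing later overlaps Mei either.
Aoife starts exactly when Ravi ends (back-to-back, no overlap), so nothing later overlaps Ravi either.
Declan starts after Aoife ends, so nothing later overlaps Aoife either.
Elena starts after Declan ends.
Every pair is clear; the schedule has no overlaps.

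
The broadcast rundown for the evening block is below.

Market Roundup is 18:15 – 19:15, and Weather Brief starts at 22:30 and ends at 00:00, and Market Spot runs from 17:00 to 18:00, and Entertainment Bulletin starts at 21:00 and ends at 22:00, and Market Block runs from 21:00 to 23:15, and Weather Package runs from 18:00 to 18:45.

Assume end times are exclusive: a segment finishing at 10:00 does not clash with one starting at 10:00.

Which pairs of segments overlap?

Check each pair: they overlap iff neither finishes before the other starts.
Sorted by start: Market Spot, Weather Package, Market Roundup, Entertainment Bulletin, Market Block, Weather Brief.
Weather Package starts exactly when Market Spot ends (back-to-back, no overlap); Market Spot is clear from here.
Market Roundup starts before Weather Package ends → Weather Package and Market Roundup overlap.
Entertainment Bulletin starts after Weather Package ends; Weather Package is clear from here.
Entertainment Bulletin starts after Market Roundup ends; Market Roundup is clear from here.
Market Block starts before Entertainment Bulletin ends → Entertainment Bulletin and Market Block overlap.
Weather Brief starts after Entertainment Bulletin ends.
Weather Brief starts before Market Block ends → Market Block and Weather Brief overlap.

Entertainment Bulletin & Market Block, Market Block & Weather Brief, Market Roundup & Weather Package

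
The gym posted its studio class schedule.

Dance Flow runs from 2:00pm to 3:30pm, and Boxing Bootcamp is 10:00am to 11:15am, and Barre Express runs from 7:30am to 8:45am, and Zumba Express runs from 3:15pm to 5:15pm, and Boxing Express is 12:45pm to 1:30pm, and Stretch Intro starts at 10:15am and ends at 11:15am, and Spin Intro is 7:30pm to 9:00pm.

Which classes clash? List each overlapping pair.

Sorted by start: Barre Express, Boxing Bootcamp, Stretch Intro, Boxing Express, Dance Flow, Zumba Express, Spin Intro.
Boxing Bootcamp starts after Barre Express ends — done with Barre Express.
Stretch Intro starts before Boxing Bootcamp ends → Boxing Bootcamp and Stretch Intro overlap.
Boxing Express starts after Boxing Bootcamp ends — done with Boxing Bootcamp.
Boxing Express starts after Stretch Intro ends — done with Stretch Intro.
Dance Flow starts after Boxing Express ends — done with Boxing Express.
Zumba Express starts before Dance Flow ends → Dance Flow and Zumba Express overlap.
Spin Intro starts after Dance Flow ends.
Spin Intro starts after Zumba Express ends.

Boxing Bootcamp & Stretch Intro, Dance Flow & Zumba Express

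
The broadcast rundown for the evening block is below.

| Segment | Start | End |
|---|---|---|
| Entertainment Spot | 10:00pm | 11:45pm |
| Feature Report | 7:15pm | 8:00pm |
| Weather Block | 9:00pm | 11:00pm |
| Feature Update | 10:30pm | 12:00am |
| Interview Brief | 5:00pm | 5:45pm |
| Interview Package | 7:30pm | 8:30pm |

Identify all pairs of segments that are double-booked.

Two intervals overlap when each starts before the other ends.
Sorted by start: Interview Brief, Feature Report, Interview Package, Weather Block, Entertainment Spot, Feature Update.
Feature Report starts after Interview Brief ends; Interview Brief is clear from here.
Interview Package starts before Feature Report ends → Feature Report and Interview Package overlap.
Weather Block starts after Feature Report ends; Feature Report is clear from here.
Weather Block starts after Interview Package ends; Interview Package is clear from here.
Entertainment Spot starts before Weather Block ends → Weather Block and Entertainment Spot overlap.
Feature Update starts before Weather Block ends → Weather Block and Feature Update overlap.
Feature Update starts before Entertainment Spot ends → Entertainment Spot and Feature Update overlap.

Entertainment Spot & Feature Update, Entertainment Spot & Weather Block, Feature Report & Interview Package, Feature Update & Weather Block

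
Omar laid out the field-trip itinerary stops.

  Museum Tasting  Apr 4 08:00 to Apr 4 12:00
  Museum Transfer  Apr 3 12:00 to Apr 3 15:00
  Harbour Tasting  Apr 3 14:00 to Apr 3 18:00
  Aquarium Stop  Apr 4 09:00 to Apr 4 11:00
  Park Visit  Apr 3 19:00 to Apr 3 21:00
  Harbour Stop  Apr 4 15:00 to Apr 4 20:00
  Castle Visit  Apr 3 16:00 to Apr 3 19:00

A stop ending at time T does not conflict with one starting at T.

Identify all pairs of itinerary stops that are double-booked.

Aquarium Stop & Museum Tasting, Castle Visit & Harbour Tasting, Harbour Tasting & Museum Transfer

Check each pair: they overlap iff neither finishes before the other starts.
Sorted by start: Museum Transfer, Harbour Tasting, Castle Visit, Park Visit, Museum Tasting, Aquarium Stop, Harbour Stop.
Harbour Tasting starts before Museum Transfer ends → Museum Transfer and Harbour Tasting overlap.
Castle Visit starts after Museum Transfer ends, so Museum Transfer has no further overlaps.
Castle Visit starts before Harbour Tasting ends → Harbour Tasting and Castle Visit overlap.
Park Visit starts after Harbour Tasting ends, so Harbour Tasting has no further overlaps.
Park Visit starts exactly when Castle Visit ends (back-to-back, no overlap), so Castle Visit has no further overlaps.
Museum Tasting starts after Park Visit ends, so Park Visit has no further overlaps.
Aquarium Stop starts before Museum Tasting ends → Museum Tasting and Aquarium Stop overlap.
Harbour Stop starts after Museum Tasting ends.
Harbour Stop starts after Aquarium Stop ends.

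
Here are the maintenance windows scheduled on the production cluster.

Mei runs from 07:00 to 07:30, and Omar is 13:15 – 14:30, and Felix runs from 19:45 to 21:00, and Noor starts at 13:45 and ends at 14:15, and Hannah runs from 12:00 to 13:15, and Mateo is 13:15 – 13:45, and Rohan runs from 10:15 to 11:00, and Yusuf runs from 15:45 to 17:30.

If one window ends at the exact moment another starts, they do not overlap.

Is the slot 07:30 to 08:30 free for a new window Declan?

Mei: ends 07:30 at or before Declan starts 07:30 → clear.
Rohan: starts 10:15 at or after Declan ends 08:30 → clear.
Hannah: starts 12:00 at or after Declan ends 08:30 → clear.
Mateo: starts 13:15 at or after Declan ends 08:30 → clear.
Omar: starts 13:15 at or after Declan ends 08:30 → clear.
Noor: starts 13:45 at or after Declan ends 08:30 → clear.
Yusuf: starts 15:45 at or after Declan ends 08:30 → clear.
Felix: starts 19:45 at or after Declan ends 08:30 → clear.

Yes — the slot is free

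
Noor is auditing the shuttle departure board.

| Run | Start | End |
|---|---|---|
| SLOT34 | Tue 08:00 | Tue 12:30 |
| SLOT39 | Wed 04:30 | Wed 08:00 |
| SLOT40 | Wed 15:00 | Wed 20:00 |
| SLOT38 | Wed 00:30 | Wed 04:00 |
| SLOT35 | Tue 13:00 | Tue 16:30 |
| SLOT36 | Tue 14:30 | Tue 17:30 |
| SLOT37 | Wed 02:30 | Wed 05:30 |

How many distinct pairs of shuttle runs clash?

Sorted by start: SLOT34, SLOT35, SLOT36, SLOT38, SLOT37, SLOT39, SLOT40.
SLOT35 starts after SLOT34 ends; SLOT34 is clear from here.
SLOT36 starts before SLOT35 ends → SLOT35 and SLOT36 overlap.
SLOT38 starts after SLOT35 ends; SLOT35 is clear from here.
SLOT38 starts after SLOT36 ends; SLOT36 is clear from here.
SLOT37 starts before SLOT38 ends → SLOT38 and SLOT37 overlap.
SLOT39 starts after SLOT38 ends; SLOT38 is clear from here.
SLOT39 starts before SLOT37 ends → SLOT37 and SLOT39 overlap.
SLOT40 starts after SLOT37 ends.
SLOT40 starts after SLOT39 ends.
Overlapping pairs: SLOT35 & SLOT36, SLOT37 & SLOT38, SLOT37 & SLOT39 — 3 in total.

3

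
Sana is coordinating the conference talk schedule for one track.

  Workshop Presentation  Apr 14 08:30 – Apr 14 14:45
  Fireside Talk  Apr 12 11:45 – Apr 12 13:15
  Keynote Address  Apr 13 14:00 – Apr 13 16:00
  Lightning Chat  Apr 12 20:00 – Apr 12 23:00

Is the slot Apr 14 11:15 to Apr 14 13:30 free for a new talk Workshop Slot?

Fireside Talk: ends Apr 12 13:15 at or before Workshop Slot starts Apr 14 11:15 → clear.
Lightning Chat: ends Apr 12 23:00 at or before Workshop Slot starts Apr 14 11:15 → clear.
Keynote Address: ends Apr 13 16:00 at or before Workshop Slot starts Apr 14 11:15 → clear.
Workshop Presentation: starts Apr 14 08:30 before Workshop Slot ends Apr 14 13:30, and ends Apr 14 14:45 after Workshop Slot starts Apr 14 11:15 → overlap.
Workshop Slot overlaps Workshop Presentation.

No — it overlaps Workshop Presentation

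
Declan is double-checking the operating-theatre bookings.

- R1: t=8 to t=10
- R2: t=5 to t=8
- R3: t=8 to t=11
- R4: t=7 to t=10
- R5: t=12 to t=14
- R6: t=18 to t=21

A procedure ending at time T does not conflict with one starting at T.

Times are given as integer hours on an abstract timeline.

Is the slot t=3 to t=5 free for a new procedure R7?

R2: starts t=5 at or after R7 ends t=5 → clear.
R4: starts t=7 at or after R7 ends t=5 → clear.
R1: starts t=8 at or after R7 ends t=5 → clear.
R3: starts t=8 at or after R7 ends t=5 → clear.
R5: starts t=12 at or after R7 ends t=5 → clear.
R6: starts t=18 at or after R7 ends t=5 → clear.

Yes — the slot is free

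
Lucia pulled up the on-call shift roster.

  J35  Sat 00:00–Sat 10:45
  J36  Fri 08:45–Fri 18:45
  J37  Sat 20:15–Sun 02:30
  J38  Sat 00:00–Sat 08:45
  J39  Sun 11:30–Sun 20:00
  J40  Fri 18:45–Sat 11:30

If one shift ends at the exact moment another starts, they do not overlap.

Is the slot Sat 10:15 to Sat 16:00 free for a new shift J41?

No — it overlaps J35, J40

J36: ends Fri 18:45 at or before J41 starts Sat 10:15 → clear.
J40: starts Fri 18:45 before J41 ends Sat 16:00, and ends Sat 11:30 after J41 starts Sat 10:15 → overlap.
J35: starts Sat 00:00 before J41 ends Sat 16:00, and ends Sat 10:45 after J41 starts Sat 10:15 → overlap.
J38: ends Sat 08:45 at or before J41 starts Sat 10:15 → clear.
J37: starts Sat 20:15 at or after J41 ends Sat 16:00 → clear.
J39: starts Sun 11:30 at or after J41 ends Sat 16:00 → clear.
J41 overlaps J35, J40.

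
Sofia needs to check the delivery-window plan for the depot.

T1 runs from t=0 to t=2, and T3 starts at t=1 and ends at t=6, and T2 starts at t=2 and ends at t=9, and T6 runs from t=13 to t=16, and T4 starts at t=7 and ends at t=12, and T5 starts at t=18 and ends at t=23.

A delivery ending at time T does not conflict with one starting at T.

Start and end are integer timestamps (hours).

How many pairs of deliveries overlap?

Two intervals overlap when each starts before the other ends.
Sorted by start: T1, T3, T2, T4, T6, T5.
T3 starts before T1 ends → T1 and T3 overlap.
T2 starts exactly when T1 ends (back-to-back, no overlap), so T1 has no further overlaps.
T2 starts before T3 ends → T3 and T2 overlap.
T4 starts after T3 ends, so T3 has no further overlaps.
T4 starts before T2 ends → T2 and T4 overlap.
T6 starts after T2 ends, so T2 has no further overlaps.
T6 starts after T4 ends, so T4 has no further overlaps.
T5 starts after T6 ends.
Overlapping pairs: T1 & T3, T2 & T3, T2 & T4 — 3 in total.

3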